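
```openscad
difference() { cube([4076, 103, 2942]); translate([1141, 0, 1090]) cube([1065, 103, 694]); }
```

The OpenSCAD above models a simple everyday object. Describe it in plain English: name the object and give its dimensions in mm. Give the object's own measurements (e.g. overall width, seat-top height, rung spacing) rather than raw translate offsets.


A wall 4076 mm long (x), 103 mm thick (y), 2942 mm tall, with a rectangular window opening cut through it. The opening is 1065 mm wide and 694 mm tall; its sill is at z = 1090 mm and its near (−x) edge is 1141 mm from the wall's −x end. The opening passes through the full wall thickness.


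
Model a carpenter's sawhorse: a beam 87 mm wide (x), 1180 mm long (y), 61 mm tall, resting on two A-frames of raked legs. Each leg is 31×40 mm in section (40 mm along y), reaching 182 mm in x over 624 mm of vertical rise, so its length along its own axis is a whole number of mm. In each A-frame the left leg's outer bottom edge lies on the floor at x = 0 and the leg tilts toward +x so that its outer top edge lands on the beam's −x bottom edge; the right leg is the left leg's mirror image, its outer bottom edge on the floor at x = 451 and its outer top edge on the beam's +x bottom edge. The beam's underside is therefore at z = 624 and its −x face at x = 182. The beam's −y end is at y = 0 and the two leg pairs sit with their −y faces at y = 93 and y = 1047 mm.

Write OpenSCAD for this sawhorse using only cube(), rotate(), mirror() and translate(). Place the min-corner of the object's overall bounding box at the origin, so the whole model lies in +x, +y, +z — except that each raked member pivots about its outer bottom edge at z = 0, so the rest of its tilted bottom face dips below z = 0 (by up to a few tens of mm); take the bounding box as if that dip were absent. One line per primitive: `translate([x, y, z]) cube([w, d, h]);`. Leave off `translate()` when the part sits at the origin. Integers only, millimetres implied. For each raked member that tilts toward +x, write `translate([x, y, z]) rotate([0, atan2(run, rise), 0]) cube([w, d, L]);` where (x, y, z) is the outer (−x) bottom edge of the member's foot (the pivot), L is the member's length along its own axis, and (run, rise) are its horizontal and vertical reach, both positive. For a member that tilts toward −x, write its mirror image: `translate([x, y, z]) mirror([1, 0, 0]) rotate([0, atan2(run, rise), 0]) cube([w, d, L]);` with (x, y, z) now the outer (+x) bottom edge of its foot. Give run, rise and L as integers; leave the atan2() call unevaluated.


translate([182, 0, 624]) cube([87, 1180, 61]);
translate([0, 93, 0]) rotate([0, atan2(182, 624), 0]) cube([31, 40, 650]);
translate([451, 93, 0]) mirror([1, 0, 0]) rotate([0, atan2(182, 624), 0]) cube([31, 40, 650]);
translate([0, 1047, 0]) rotate([0, atan2(182, 624), 0]) cube([31, 40, 650]);
translate([451, 1047, 0]) mirror([1, 0, 0]) rotate([0, atan2(182, 624), 0]) cube([31, 40, 650]);


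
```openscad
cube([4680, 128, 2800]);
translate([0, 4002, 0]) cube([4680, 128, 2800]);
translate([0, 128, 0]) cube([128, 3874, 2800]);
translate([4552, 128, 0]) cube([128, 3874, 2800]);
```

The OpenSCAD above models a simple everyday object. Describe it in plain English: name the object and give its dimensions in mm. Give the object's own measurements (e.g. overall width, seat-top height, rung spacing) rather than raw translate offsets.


The wall frame of a small rectangular building: four walls, each 2800 mm tall and 128 mm thick, enclosing a footprint 4680 mm (x) by 4130 mm (y) outside-to-outside, with no floor or roof. The front and back walls (the −y and +y sides) span the full width; the two side walls fit between them.


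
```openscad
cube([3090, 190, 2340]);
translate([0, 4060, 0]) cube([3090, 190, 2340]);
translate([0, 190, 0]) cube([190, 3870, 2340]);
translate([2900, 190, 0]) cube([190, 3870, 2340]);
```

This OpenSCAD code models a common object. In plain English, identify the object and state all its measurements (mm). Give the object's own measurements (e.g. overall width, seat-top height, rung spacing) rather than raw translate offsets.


The wall frame of a small rectangular building: four walls, each 2340 mm tall and 190 mm thick, enclosing a footprint 3090 mm (x) by 4250 mm (y) outside-to-outside, with no floor or roof. The front and back walls (the −y and +y sides) span the full width; the two side walls fit between them.


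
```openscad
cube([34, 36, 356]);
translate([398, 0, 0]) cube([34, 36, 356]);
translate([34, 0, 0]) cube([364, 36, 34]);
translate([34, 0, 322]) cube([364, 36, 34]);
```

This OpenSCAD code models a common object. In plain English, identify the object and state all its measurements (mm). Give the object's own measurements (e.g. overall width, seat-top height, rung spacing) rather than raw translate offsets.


A rectangular picture frame lying in the x–z plane (depth along y). The opening is 364 mm wide (x) by 288 mm tall (z), surrounded by a border 34 mm wide on all four sides. The frame is 36 mm deep and is made of two full-height vertical stiles with two horizontal rails fitted between them.


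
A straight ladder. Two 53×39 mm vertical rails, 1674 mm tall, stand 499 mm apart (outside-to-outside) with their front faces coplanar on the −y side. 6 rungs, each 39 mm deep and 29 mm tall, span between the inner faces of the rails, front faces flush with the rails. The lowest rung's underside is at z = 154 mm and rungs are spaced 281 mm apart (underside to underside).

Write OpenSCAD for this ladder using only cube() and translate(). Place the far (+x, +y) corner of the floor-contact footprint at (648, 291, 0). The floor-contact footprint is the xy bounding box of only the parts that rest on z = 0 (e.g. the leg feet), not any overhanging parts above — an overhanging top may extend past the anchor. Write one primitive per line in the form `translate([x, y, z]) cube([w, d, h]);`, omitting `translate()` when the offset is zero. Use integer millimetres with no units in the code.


// rung span = 499 - 2*53 = 393
// rung[k] z = 154 + k*281
translate([149, 252, 0]) cube([53, 39, 1674]);
translate([595, 252, 0]) cube([53, 39, 1674]);
translate([202, 252, 154]) cube([393, 39, 29]);
translate([202, 252, 435]) cube([393, 39, 29]);
translate([202, 252, 716]) cube([393, 39, 29]);
translate([202, 252, 997]) cube([393, 39, 29]);
translate([202, 252, 1278]) cube([393, 39, 29]);
translate([202, 252, 1559]) cube([393, 39, 29]);


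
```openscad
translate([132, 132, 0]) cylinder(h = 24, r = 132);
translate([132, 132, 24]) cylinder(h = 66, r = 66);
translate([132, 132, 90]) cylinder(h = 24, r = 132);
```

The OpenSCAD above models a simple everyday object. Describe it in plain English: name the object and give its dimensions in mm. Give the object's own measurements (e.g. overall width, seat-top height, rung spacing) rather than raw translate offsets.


A spool: two coaxial disc flanges of radius 132 mm and thickness 24 mm, joined by a core cylinder of radius 66 mm and height 66 mm. The lower flange rests on z = 0 and the three cylinders share a vertical axis.


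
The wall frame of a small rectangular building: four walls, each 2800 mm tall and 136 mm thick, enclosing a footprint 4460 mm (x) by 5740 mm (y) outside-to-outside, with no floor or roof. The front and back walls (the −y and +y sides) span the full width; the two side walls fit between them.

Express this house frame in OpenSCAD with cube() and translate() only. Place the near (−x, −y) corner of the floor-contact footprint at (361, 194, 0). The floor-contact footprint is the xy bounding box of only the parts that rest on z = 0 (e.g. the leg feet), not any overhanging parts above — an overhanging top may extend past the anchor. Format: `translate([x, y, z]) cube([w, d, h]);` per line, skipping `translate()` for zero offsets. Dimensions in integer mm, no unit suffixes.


translate([361, 194, 0]) cube([4460, 136, 2800]);
translate([361, 5798, 0]) cube([4460, 136, 2800]);
translate([361, 330, 0]) cube([136, 5468, 2800]);
translate([4685, 330, 0]) cube([136, 5468, 2800]);


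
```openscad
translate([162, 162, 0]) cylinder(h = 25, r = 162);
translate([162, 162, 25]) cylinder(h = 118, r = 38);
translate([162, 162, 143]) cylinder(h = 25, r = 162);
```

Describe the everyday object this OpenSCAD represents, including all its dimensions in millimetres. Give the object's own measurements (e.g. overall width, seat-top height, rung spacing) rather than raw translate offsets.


A spool: two coaxial disc flanges of radius 162 mm and thickness 25 mm, joined by a core cylinder of radius 38 mm and height 118 mm. The lower flange rests on z = 0 and the three cylinders share a vertical axis.


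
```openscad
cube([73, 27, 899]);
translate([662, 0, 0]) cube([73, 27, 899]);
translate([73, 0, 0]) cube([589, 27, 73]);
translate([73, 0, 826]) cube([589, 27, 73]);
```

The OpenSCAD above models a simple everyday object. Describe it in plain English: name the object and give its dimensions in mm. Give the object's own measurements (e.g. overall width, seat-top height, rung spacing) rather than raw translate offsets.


A rectangular picture frame lying in the x–z plane (depth along y). The opening is 589 mm wide (x) by 753 mm tall (z), surrounded by a border 73 mm wide on all four sides. The frame is 27 mm deep and is made of two full-height vertical stiles with two horizontal rails fitted between them.


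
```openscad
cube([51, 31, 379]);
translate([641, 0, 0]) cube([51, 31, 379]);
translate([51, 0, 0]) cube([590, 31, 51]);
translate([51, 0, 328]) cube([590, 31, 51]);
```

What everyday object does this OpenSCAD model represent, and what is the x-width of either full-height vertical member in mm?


A picture frame. The border width is 51 mm.

Four thin pieces enclosing a rectangular opening — a picture frame. The two full-height stiles are 379 mm tall; the top rail sits at z = 328 and is 51 mm tall, so the border above the opening is 379 − 328 = 51 mm, matching the stile x-width.


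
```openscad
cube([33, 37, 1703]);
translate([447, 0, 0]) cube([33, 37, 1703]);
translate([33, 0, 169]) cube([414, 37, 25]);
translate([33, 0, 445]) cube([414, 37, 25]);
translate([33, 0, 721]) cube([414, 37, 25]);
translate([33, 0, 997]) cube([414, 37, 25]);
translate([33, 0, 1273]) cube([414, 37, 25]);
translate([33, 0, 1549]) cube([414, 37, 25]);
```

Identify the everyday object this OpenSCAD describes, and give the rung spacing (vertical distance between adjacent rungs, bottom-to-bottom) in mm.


A ladder. The rung spacing is 276 mm.

Two tall 33×37 posts with 6 short bars between them — a ladder. Adjacent rungs sit at z = 169 and z = 445, so the spacing is 445 − 169 = 276 mm.


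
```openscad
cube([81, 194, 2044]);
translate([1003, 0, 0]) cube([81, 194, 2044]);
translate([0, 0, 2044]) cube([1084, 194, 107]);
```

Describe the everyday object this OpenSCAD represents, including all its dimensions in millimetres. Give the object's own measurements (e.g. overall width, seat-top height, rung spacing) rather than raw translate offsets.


A door frame. The clear opening is 922 mm wide and 2044 mm high. Two 81 mm wide jambs, 194 mm deep, stand either side of the opening from the floor to the top of the opening. A 107 mm thick head sits across the top of both jambs, spanning the full outside width of the frame.


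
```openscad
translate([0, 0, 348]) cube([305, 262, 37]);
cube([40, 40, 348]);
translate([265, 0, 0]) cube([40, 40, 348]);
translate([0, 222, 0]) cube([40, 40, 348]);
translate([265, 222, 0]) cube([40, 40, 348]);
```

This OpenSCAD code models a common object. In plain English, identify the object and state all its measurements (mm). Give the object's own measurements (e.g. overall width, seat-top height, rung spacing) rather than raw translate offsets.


A four-legged stool. The seat is a 305×262×37 mm slab whose top surface is at z = 385 mm; four square legs, each 40×40 mm in cross-section, run from the floor (z = 0) to the underside of the seat, each flush with a corner of the seat.


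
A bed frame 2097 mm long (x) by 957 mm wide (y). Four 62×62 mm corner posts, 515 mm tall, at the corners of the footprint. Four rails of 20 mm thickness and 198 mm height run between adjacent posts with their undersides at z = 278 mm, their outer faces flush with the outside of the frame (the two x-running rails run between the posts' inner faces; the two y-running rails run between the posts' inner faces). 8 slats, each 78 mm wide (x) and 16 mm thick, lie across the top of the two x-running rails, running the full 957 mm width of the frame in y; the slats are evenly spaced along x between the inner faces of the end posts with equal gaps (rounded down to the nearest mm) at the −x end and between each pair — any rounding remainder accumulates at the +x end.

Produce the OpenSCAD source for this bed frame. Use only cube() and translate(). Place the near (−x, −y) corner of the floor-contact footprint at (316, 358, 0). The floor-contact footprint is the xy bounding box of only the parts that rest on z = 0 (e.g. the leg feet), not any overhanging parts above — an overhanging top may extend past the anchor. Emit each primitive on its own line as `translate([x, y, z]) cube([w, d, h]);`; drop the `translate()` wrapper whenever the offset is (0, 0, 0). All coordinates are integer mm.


translate([316, 358, 0]) cube([62, 62, 515]);
translate([316, 1253, 0]) cube([62, 62, 515]);
translate([2351, 358, 0]) cube([62, 62, 515]);
translate([2351, 1253, 0]) cube([62, 62, 515]);
translate([378, 358, 278]) cube([1973, 20, 198]);
translate([378, 1295, 278]) cube([1973, 20, 198]);
translate([316, 420, 278]) cube([20, 833, 198]);
translate([2393, 420, 278]) cube([20, 833, 198]);
translate([527, 358, 476]) cube([78, 957, 16]);
translate([754, 358, 476]) cube([78, 957, 16]);
translate([981, 358, 476]) cube([78, 957, 16]);
translate([1208, 358, 476]) cube([78, 957, 16]);
translate([1435, 358, 476]) cube([78, 957, 16]);
translate([1662, 358, 476]) cube([78, 957, 16]);
translate([1889, 358, 476]) cube([78, 957, 16]);
translate([2116, 358, 476]) cube([78, 957, 16]);


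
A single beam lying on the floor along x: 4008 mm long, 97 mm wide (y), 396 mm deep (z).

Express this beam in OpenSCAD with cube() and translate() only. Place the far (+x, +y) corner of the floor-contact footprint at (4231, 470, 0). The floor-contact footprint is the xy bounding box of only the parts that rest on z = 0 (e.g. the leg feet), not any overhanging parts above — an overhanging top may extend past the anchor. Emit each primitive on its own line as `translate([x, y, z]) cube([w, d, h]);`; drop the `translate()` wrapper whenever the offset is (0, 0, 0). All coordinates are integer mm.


translate([223, 373, 0]) cube([4008, 97, 396]);


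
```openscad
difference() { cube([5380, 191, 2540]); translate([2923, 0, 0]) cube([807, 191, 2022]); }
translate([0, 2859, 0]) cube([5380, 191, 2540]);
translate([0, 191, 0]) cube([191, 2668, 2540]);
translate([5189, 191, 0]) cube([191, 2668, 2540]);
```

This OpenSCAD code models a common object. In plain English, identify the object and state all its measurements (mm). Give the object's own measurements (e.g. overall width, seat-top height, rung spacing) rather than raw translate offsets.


A single room: four walls, each 2540 mm tall and 191 mm thick, enclosing an outside footprint 5380×3050 mm (x × y), no floor or roof. The front and back walls (−y and +y sides) run the full x-width; the side walls fit between their inner faces. A door opening 807 mm wide and 2022 mm tall is cut through the front wall from the floor up, its −x edge 2923 mm from the wall's −x end.


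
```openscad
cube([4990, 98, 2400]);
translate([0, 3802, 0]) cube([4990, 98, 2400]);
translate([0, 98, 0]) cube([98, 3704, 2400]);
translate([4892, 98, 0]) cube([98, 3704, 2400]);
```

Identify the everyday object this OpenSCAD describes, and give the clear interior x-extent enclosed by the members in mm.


A house (or room) frame. The interior width is 4794 mm.

Four 2400 mm walls enclosing a rectangle with no floor or roof — a room or house frame. Outside width is 4990 mm and wall thickness is 98 mm, so the interior width is 4990 − 2 × 98 = 4794 mm.


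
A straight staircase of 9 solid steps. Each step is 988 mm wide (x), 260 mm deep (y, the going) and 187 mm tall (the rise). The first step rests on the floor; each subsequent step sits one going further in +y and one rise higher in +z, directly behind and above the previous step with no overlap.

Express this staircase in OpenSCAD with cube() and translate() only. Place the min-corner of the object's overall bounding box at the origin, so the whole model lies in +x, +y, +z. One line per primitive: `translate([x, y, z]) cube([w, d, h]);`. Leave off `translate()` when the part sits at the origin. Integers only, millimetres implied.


cube([988, 260, 187]);
translate([0, 260, 187]) cube([988, 260, 187]);
translate([0, 520, 374]) cube([988, 260, 187]);
translate([0, 780, 561]) cube([988, 260, 187]);
translate([0, 1040, 748]) cube([988, 260, 187]);
translate([0, 1300, 935]) cube([988, 260, 187]);
translate([0, 1560, 1122]) cube([988, 260, 187]);
translate([0, 1820, 1309]) cube([988, 260, 187]);
translate([0, 2080, 1496]) cube([988, 260, 187]);


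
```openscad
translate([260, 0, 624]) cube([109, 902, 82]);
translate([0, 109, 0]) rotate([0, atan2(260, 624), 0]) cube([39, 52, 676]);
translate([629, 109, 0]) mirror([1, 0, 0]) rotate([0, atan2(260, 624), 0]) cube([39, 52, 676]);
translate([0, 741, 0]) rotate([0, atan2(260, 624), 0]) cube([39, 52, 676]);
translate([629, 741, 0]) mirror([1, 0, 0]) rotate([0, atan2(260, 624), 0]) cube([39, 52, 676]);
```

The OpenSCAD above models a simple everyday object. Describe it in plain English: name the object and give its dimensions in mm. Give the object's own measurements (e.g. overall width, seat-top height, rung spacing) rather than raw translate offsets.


A sawhorse. A 109×902×82 mm beam (x, y, z) sits on two A-frame leg pairs. Each pair is two raked legs of 39×52 mm section (52 mm along y) splaying symmetrically in x. Each leg rises 624 mm vertically over 260 mm of horizontal reach and is 676 mm long along its own axis. Every leg's outer bottom edge rests on the floor and its outer top edge meets a bottom edge of the beam — the left legs (tilting toward +x) meet the beam's −x bottom edge, the right legs (their mirror images, tilting toward −x) meet its +x bottom edge — so the leg tops tuck under the beam, the beam's underside is 624 mm above the floor, and the feet are 629 mm apart outside-to-outside with the beam centred between them. The two leg pairs are set in 109 mm from either end of the beam.


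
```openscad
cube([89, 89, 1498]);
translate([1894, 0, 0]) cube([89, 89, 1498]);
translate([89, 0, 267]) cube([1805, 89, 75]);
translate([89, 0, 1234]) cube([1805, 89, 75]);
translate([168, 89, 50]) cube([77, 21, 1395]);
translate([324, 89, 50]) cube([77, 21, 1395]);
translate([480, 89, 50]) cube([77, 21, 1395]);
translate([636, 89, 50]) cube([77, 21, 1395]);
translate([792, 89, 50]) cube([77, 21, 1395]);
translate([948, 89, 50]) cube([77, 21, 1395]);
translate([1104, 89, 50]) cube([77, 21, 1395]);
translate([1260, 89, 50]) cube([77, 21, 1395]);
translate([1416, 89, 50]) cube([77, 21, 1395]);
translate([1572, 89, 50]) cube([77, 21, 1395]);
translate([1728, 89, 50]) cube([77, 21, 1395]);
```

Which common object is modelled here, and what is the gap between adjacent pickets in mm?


A fence section. The picket gap is 79 mm.

Two posts, two rails, 11 pickets — a fence section. Span 1805 mm holds 11 pickets of 77 mm with 12 equal gaps: ⌊(1805 − 11·77) / 12⌋ = 79 mm.


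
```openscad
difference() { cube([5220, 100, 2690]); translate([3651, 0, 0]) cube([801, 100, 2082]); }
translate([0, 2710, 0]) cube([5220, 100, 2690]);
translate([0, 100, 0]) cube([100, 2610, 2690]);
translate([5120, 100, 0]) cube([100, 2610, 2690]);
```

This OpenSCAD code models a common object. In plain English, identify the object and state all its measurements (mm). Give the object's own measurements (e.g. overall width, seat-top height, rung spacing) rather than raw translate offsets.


A single room: four walls, each 2690 mm tall and 100 mm thick, enclosing an outside footprint 5220×2810 mm (x × y), no floor or roof. The front and back walls (−y and +y sides) run the full x-width; the side walls fit between their inner faces. A door opening 801 mm wide and 2082 mm tall is cut through the front wall from the floor up, its −x edge 3651 mm from the wall's −x end.


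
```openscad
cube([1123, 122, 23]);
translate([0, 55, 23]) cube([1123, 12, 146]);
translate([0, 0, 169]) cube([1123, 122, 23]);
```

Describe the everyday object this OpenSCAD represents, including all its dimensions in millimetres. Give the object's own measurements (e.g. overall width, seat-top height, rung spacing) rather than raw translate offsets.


An I-beam lying along x, 1123 mm long. Overall section height 192 mm. Two flanges 122 mm wide (y) and 23 mm thick, one on the floor and one at the top; a web 12 mm thick runs between them, centred on the flange width.


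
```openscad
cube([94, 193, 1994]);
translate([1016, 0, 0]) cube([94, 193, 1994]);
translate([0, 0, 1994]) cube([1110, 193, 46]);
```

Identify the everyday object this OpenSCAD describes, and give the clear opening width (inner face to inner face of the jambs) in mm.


A door frame. The clear opening width is 922 mm.

Two 1994 mm tall posts with a header on top — a door frame. The left jamb is 94 mm wide at x = 0; the right jamb starts at x = 1016. The clear opening is 1016 − 94 = 922 mm.


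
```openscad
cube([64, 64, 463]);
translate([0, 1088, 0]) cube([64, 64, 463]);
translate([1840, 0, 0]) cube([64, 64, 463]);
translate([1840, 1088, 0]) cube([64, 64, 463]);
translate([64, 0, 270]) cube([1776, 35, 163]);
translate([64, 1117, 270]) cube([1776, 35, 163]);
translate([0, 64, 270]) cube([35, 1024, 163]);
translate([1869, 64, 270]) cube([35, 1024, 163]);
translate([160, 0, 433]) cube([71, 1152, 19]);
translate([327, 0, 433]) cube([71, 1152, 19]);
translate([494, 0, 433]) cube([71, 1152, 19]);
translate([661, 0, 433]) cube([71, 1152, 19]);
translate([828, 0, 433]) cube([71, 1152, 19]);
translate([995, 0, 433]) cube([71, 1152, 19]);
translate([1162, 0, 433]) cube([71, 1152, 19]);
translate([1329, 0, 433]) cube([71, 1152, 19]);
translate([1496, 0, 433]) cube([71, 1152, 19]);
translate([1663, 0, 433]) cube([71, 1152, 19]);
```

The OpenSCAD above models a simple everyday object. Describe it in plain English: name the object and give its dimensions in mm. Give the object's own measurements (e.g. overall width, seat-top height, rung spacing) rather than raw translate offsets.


A bed frame 1904 mm long (x) by 1152 mm wide (y). Four 64×64 mm corner posts, 463 mm tall, at the corners of the footprint. Four rails of 35 mm thickness and 163 mm height run between adjacent posts with their undersides at z = 270 mm, their outer faces flush with the outside of the frame (the two x-running rails run between the posts' inner faces; the two y-running rails run between the posts' inner faces). 10 slats, each 71 mm wide (x) and 19 mm thick, lie across the top of the two x-running rails, running the full 1152 mm width of the frame in y; along x they sit between the end posts with a 96 mm gap after the −x posts and between neighbouring slats, leaving 106 mm before the +x posts.


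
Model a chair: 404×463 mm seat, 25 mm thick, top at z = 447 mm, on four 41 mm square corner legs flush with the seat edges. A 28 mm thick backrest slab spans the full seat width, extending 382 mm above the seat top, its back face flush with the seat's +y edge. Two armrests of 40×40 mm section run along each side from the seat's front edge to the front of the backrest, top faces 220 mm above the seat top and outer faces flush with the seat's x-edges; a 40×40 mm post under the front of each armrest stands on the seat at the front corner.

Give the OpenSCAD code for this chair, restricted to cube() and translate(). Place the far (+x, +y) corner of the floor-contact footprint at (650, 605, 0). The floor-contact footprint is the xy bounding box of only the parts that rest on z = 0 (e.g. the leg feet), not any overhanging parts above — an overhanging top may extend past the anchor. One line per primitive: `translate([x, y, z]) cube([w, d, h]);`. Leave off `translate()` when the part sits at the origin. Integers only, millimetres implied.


// leg_h = 447 - 25 = 422
// arm post h = 220 - 40 = 180
translate([246, 142, 422]) cube([404, 463, 25]);
translate([246, 142, 0]) cube([41, 41, 422]);
translate([609, 142, 0]) cube([41, 41, 422]);
translate([246, 564, 0]) cube([41, 41, 422]);
translate([609, 564, 0]) cube([41, 41, 422]);
translate([246, 577, 447]) cube([404, 28, 382]);
translate([246, 142, 627]) cube([40, 435, 40]);
translate([610, 142, 627]) cube([40, 435, 40]);
translate([246, 142, 447]) cube([40, 40, 180]);
translate([610, 142, 447]) cube([40, 40, 180]);


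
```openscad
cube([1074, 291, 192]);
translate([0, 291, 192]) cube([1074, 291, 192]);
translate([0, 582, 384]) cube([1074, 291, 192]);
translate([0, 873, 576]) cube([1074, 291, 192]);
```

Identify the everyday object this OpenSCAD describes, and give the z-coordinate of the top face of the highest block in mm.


A staircase. The total rise is 768 mm.

4 identical blocks, each offset up and back from the previous — a staircase. Each step is 192 mm tall and there are 4 of them, so the total rise is 4 × 192 = 768 mm.


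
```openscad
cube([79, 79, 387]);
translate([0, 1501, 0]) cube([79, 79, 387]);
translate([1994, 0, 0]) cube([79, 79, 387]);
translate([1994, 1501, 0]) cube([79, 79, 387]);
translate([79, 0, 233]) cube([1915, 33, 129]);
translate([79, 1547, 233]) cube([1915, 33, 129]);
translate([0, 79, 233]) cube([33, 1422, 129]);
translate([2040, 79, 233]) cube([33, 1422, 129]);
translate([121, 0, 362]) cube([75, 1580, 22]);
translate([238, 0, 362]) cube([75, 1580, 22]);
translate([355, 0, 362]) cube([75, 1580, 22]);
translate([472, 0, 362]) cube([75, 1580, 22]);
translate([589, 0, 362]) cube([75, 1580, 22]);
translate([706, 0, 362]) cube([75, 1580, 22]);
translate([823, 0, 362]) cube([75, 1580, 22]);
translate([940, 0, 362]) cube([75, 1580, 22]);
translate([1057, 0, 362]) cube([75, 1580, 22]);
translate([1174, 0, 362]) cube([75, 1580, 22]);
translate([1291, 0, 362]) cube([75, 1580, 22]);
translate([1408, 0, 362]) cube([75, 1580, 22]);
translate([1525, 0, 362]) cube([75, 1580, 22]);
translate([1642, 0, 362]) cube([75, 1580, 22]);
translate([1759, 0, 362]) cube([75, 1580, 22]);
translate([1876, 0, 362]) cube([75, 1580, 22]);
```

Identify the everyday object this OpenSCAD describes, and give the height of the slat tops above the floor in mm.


A bed frame. The slat-top height is 384 mm.

Four posts, four rails, and a row of slats — a bed frame. Slats sit on the rails at z = 233 + 129 = 362; with slat thickness 22, the top is 384 mm.


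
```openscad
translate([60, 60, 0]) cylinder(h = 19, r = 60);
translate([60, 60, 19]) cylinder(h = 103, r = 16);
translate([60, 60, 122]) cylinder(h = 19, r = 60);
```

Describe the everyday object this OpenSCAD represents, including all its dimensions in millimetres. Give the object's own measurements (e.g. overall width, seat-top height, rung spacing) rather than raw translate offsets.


A spool: two coaxial disc flanges of radius 60 mm and thickness 19 mm, joined by a core cylinder of radius 16 mm and height 103 mm. The lower flange rests on z = 0 and the three cylinders share a vertical axis.


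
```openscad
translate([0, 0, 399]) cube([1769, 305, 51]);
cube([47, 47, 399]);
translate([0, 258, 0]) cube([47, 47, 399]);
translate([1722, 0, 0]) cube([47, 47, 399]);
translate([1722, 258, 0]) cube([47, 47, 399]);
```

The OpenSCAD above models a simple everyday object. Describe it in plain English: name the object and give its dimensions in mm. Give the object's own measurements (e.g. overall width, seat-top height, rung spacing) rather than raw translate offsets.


A long wooden bench with a 1769 mm (x) × 305 mm (y) seat, 51 mm thick, its top surface 450 mm above the floor. Four 47 mm square legs at the seat corners, flush with the edges, run from z = 0 to the seat underside.


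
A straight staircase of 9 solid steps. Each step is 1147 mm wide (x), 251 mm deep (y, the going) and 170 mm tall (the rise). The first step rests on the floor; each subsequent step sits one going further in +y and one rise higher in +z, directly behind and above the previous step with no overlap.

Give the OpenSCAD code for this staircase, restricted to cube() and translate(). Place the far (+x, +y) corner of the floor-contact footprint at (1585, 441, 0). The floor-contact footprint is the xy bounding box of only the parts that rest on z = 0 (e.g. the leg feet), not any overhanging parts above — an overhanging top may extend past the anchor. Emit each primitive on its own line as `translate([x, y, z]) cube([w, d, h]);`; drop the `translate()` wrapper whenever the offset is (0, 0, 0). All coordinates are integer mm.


translate([438, 190, 0]) cube([1147, 251, 170]);
translate([438, 441, 170]) cube([1147, 251, 170]);
translate([438, 692, 340]) cube([1147, 251, 170]);
translate([438, 943, 510]) cube([1147, 251, 170]);
translate([438, 1194, 680]) cube([1147, 251, 170]);
translate([438, 1445, 850]) cube([1147, 251, 170]);
translate([438, 1696, 1020]) cube([1147, 251, 170]);
translate([438, 1947, 1190]) cube([1147, 251, 170]);
translate([438, 2198, 1360]) cube([1147, 251, 170]);


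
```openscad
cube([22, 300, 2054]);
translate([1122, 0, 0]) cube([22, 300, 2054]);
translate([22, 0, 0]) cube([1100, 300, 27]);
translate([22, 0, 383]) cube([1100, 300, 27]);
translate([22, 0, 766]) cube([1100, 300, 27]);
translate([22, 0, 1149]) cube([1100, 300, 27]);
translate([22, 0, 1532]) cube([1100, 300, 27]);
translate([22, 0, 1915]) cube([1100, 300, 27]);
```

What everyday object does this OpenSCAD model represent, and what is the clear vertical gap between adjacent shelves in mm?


A bookshelf. The clear shelf gap is 356 mm.

Two tall side panels with 6 horizontal boards between them — a bookshelf. The first two shelf undersides are at z = 0 and z = 383; with shelf thickness 27, the clear gap is 383 − 0 − 27 = 356 mm.


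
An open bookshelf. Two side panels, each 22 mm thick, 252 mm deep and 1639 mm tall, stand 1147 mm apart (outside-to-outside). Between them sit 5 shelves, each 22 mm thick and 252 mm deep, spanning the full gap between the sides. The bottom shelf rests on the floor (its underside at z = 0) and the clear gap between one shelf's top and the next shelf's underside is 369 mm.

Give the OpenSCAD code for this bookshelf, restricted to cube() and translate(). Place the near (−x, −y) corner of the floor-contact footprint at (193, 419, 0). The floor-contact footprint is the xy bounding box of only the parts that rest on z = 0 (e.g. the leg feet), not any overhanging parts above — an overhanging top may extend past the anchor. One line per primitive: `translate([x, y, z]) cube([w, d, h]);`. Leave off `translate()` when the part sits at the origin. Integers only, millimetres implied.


translate([193, 419, 0]) cube([22, 252, 1639]);
translate([1318, 419, 0]) cube([22, 252, 1639]);
translate([215, 419, 0]) cube([1103, 252, 22]);
translate([215, 419, 391]) cube([1103, 252, 22]);
translate([215, 419, 782]) cube([1103, 252, 22]);
translate([215, 419, 1173]) cube([1103, 252, 22]);
translate([215, 419, 1564]) cube([1103, 252, 22]);


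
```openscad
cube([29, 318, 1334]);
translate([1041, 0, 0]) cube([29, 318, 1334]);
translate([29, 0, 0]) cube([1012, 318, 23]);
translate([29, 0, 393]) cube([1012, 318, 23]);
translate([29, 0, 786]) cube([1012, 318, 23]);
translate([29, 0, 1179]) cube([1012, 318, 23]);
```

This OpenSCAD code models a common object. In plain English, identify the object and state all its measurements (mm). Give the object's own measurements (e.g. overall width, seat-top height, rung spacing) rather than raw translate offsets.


An open bookshelf. Two side panels, each 29 mm thick, 318 mm deep and 1334 mm tall, stand 1070 mm apart (outside-to-outside). Between them sit 4 shelves, each 23 mm thick and 318 mm deep, spanning the full gap between the sides. The bottom shelf rests on the floor (its underside at z = 0) and the clear gap between one shelf's top and the next shelf's underside is 370 mm.


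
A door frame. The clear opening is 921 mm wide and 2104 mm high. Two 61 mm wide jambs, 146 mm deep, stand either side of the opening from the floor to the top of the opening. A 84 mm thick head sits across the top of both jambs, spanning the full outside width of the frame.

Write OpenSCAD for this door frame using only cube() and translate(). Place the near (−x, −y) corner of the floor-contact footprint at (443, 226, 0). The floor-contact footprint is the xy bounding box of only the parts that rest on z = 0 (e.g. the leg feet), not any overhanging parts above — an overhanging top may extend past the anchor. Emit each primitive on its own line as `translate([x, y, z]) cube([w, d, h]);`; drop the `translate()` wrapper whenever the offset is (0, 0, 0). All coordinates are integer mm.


translate([443, 226, 0]) cube([61, 146, 2104]);
translate([1425, 226, 0]) cube([61, 146, 2104]);
translate([443, 226, 2104]) cube([1043, 146, 84]);


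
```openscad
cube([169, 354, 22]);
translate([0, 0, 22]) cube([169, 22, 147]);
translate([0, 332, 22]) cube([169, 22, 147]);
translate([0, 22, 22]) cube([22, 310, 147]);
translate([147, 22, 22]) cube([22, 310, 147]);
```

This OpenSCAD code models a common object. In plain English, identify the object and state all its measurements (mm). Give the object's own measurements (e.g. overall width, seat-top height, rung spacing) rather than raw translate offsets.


An open-topped rectangular box: outside dimensions 169×354×169 mm, with a uniform wall and base thickness of 22 mm. The base is a full 169×354 slab on the floor; four walls sit on top of the base. The front and back walls (the −y and +y sides) span the full width; the two side walls fit between them.


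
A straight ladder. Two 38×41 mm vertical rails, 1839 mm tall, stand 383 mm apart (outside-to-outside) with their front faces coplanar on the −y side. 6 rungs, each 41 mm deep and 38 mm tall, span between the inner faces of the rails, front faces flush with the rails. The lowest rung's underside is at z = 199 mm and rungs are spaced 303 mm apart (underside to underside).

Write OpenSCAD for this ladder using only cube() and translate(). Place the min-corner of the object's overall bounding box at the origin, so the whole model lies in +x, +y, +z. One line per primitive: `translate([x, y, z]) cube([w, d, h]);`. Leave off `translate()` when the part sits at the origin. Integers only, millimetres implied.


cube([38, 41, 1839]);
translate([345, 0, 0]) cube([38, 41, 1839]);
translate([38, 0, 199]) cube([307, 41, 38]);
translate([38, 0, 502]) cube([307, 41, 38]);
translate([38, 0, 805]) cube([307, 41, 38]);
translate([38, 0, 1108]) cube([307, 41, 38]);
translate([38, 0, 1411]) cube([307, 41, 38]);
translate([38, 0, 1714]) cube([307, 41, 38]);


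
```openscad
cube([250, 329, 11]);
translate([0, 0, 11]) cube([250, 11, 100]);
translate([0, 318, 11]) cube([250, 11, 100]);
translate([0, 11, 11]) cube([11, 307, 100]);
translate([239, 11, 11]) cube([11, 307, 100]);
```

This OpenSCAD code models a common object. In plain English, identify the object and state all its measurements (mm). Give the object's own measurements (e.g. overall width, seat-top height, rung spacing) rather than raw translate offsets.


An open-topped rectangular box: outside dimensions 250×329×111 mm, with a uniform wall and base thickness of 11 mm. The base is a full 250×329 slab on the floor; four walls sit on top of the base. The front and back walls (the −y and +y sides) span the full width; the two side walls fit between them.


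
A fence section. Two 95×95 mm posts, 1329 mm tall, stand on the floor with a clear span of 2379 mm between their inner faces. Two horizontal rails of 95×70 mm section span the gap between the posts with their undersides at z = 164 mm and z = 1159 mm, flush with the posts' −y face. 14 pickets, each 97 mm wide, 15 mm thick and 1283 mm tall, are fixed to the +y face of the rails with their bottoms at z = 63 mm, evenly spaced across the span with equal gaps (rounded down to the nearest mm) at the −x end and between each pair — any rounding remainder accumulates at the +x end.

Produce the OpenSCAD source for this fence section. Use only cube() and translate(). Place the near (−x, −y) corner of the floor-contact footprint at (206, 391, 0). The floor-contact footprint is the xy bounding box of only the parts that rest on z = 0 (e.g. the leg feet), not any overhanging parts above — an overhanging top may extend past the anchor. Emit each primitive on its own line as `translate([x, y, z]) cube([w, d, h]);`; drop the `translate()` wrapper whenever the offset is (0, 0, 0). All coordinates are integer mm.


translate([206, 391, 0]) cube([95, 95, 1329]);
translate([2680, 391, 0]) cube([95, 95, 1329]);
translate([301, 391, 164]) cube([2379, 95, 70]);
translate([301, 391, 1159]) cube([2379, 95, 70]);
translate([369, 486, 63]) cube([97, 15, 1283]);
translate([534, 486, 63]) cube([97, 15, 1283]);
translate([699, 486, 63]) cube([97, 15, 1283]);
translate([864, 486, 63]) cube([97, 15, 1283]);
translate([1029, 486, 63]) cube([97, 15, 1283]);
translate([1194, 486, 63]) cube([97, 15, 1283]);
translate([1359, 486, 63]) cube([97, 15, 1283]);
translate([1524, 486, 63]) cube([97, 15, 1283]);
translate([1689, 486, 63]) cube([97, 15, 1283]);
translate([1854, 486, 63]) cube([97, 15, 1283]);
translate([2019, 486, 63]) cube([97, 15, 1283]);
translate([2184, 486, 63]) cube([97, 15, 1283]);
translate([2349, 486, 63]) cube([97, 15, 1283]);
translate([2514, 486, 63]) cube([97, 15, 1283]);


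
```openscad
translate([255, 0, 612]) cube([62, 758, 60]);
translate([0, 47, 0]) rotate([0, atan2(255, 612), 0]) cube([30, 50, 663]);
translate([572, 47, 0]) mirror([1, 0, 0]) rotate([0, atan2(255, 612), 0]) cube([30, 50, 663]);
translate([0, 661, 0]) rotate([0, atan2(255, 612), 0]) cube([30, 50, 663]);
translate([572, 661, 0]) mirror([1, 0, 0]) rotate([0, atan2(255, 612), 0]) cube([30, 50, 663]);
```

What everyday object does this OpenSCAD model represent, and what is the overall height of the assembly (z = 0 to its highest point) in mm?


A sawhorse. The overall height is 672 mm.

A beam across two mirrored pairs of raked legs — a sawhorse. The beam's underside is at z = 612 (matching the legs' vertical rise in atan2(255, 612)) and the beam is 60 mm tall, so its top is at 612 + 60 = 672 mm. The raked legs top out at the beam's underside, so that is the highest point.


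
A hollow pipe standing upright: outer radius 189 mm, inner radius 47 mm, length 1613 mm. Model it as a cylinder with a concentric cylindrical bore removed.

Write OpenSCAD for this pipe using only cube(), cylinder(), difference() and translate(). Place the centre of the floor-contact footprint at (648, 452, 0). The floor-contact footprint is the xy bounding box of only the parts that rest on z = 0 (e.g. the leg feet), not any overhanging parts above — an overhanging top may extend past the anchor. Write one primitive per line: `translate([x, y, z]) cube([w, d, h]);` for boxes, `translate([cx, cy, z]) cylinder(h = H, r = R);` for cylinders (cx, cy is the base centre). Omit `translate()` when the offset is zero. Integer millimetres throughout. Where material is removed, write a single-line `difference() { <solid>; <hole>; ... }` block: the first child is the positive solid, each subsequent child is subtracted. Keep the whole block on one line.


difference() { translate([648, 452, 0]) cylinder(h = 1613, r = 189); translate([648, 452, 0]) cylinder(h = 1613, r = 47); }


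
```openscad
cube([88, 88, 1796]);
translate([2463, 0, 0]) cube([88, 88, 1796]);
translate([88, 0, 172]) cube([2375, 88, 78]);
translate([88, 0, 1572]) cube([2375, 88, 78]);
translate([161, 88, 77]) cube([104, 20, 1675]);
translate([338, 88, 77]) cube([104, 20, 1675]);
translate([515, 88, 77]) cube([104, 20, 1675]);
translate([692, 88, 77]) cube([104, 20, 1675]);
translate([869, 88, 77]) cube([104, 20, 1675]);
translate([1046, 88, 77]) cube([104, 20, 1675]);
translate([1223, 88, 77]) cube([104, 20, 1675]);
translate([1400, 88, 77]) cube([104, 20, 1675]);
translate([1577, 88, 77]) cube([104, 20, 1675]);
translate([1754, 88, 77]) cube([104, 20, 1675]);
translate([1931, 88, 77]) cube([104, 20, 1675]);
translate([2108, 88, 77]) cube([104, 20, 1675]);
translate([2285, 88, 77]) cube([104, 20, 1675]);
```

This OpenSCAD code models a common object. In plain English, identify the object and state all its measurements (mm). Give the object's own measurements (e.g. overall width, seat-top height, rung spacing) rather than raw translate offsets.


A fence section. Two 88×88 mm posts, 1796 mm tall, stand on the floor with a clear span of 2375 mm between their inner faces. Two horizontal rails of 88×78 mm section span the gap between the posts with their undersides at z = 172 mm and z = 1572 mm, flush with the posts' −y face. 13 pickets, each 104 mm wide, 20 mm thick and 1675 mm tall, are fixed to the +y face of the rails with their bottoms at z = 77 mm, spaced across the span with a 73 mm gap after the −x post and between neighbouring pickets, with 74 mm left before the +x post.
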